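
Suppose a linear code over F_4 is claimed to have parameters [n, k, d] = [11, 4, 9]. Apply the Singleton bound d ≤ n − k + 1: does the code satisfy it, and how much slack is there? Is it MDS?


Singleton RHS = n − k + 1 = 8, slack = -1, bound violated (no such code; not MDS).

Singleton bound: d ≤ n − k + 1.
Here n = 11, k = 4, so n − k + 1 = 8.
Given d = 9, check d ≤ 8: NO.
Slack = (n − k + 1) − d = -1.
The slack is negative: d = 9 exceeds n − k + 1 = 8 by 1, so the Singleton bound is violated and no linear [11, 4, 9]_4 code can exist. In particular it is not MDS (MDS requires d = n − k + 1 exactly).
Description: the claimed parameters are [11, 4, 9]_4; such a code would be impossible (violates the Singleton bound).


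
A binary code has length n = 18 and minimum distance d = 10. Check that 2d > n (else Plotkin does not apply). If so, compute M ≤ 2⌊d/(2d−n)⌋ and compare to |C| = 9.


Plotkin bound M ≤ 10; given |C| = 9 ≤ bound (satisfied).

Check applicability: 2d = 20, n = 18.
2d − n = 2 > 0, so Plotkin applies.
Compute d/(2d−n) = 10/2 ≈ 5.0000.
⌊d/(2d−n)⌋ = 5.
Plotkin bound: M ≤ 2·5 = 10.
Given |C| = 9, check: satisfied.
This |C| is below the Plotkin bound.


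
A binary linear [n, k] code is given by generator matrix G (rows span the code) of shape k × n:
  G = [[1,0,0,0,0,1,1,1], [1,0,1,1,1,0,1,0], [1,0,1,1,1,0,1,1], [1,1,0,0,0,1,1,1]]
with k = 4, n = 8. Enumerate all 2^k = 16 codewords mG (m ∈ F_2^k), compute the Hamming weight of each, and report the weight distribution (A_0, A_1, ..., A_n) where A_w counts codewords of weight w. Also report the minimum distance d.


Weight distribution: A_0 = 1, A_1 = 2, A_2 = 1, A_3 = 1, A_4 = 3, A_5 = 4, A_6 = 3, A_7 = 1. Minimum distance d = 1.

Enumerate all 2^4 = 16 messages m ∈ F_2^4.
For each, compute codeword c = mG in F_2^8, then tally its weight.
  m = 0000 → c = 00000000, weight = 0.
  m = 1000 → c = 10000111, weight = 4.
  m = 0100 → c = 10111010, weight = 5.
  m = 1100 → c = 00111101, weight = 5.
  m = 0010 → c = 10111011, weight = 6.
  m = 1010 → c = 00111100, weight = 4.
  m = 0110 → c = 00000001, weight = 1.
  m = 1110 → c = 10000110, weight = 3.
  m = 0001 → c = 11000111, weight = 5.
  m = 1001 → c = 01000000, weight = 1.
  m = 0101 → c = 01111101, weight = 6.
  m = 1101 → c = 11111010, weight = 6.
  m = 0011 → c = 01111100, weight = 5.
  m = 1011 → c = 11111011, weight = 7.
  m = 0111 → c = 11000110, weight = 4.
  m = 1111 → c = 01000001, weight = 2.
Tally weights:
  weight 0: 1 codewords.
  weight 1: 2 codewords.
  weight 2: 1 codewords.
  weight 3: 1 codewords.
  weight 4: 3 codewords.
  weight 5: 4 codewords.
  weight 6: 3 codewords.
  weight 7: 1 codewords.
Minimum distance d = smallest w > 0 with A_w > 0 = 1.
Sanity: Σ A_w = 16 = 2^4 = 16 ✓.


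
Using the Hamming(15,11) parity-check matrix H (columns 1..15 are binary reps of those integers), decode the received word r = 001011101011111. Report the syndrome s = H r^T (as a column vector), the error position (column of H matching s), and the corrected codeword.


s = (0, 1, 0, 1)^T, error position = 5, corrected codeword c = 001001101011111

Compute s = H r^T mod 2 one row at a time:
  s_1 = 0 + 1 + 0 + 1 + 1 + 1 + 1 + 1 = 6 ≡ 0 (mod 2).
  s_2 = 0 + 1 + 1 + 1 + 1 + 1 + 1 + 1 = 7 ≡ 1 (mod 2).
  s_3 = 0 + 1 + 1 + 1 + 0 + 1 + 1 + 1 = 6 ≡ 0 (mod 2).
  s_4 = 0 + 1 + 1 + 1 + 1 + 1 + 1 + 1 = 7 ≡ 1 (mod 2).
s = (0, 1, 0, 1)^T — this equals column 5 of H (binary 0101), so error is at position 5.
Correct: flip bit 5 of r = 001011101011111 to get c = 001001101011111.


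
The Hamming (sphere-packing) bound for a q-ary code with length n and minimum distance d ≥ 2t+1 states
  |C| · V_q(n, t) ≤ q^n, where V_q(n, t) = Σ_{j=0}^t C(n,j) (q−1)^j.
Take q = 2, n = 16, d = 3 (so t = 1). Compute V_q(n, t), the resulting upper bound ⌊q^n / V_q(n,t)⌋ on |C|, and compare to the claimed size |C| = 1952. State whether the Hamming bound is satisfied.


V_q(n, t) = 17, q^n = 65536, Hamming bound = 3855, |C| = 1952 ≤ bound (satisfied).

Step 1: Compute V_q(n, t) = Σ_{j=0}^1 C(n, j) (q−1)^j.
  j = 0: C(16,0)·(1)^0 = 1·1 = 1.
  j = 1: C(16,1)·(1)^1 = 16·1 = 16.
  V_q(n, t) = 1 + 16 = 17.
Step 2: q^n = 2^16 = 65536.
Step 3: Hamming bound ⌊q^n / V_q(n,t)⌋ = ⌊65536/17⌋ = 3855.
Step 4: Compare |C| = 1952 to 3855: satisfied.
The claimed |C| lies below the Hamming bound.


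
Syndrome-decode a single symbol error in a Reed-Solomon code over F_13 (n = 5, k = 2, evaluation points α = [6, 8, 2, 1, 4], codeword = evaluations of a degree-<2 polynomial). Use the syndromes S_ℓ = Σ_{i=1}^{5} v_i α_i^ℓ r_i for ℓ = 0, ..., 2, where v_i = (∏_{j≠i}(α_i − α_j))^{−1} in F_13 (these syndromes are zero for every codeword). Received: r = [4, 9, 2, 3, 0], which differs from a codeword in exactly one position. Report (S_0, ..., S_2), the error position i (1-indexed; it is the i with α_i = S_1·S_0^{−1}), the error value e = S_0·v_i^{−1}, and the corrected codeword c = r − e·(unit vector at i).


S = (10, 8, 9), error at position 1, error magnitude e = 6, c = [11, 9, 2, 3, 0].

Step 1: column multipliers v_i = (∏_{j≠i}(α_i − α_j))^{−1} mod 13.
  i = 1 (α = 6): (6−8)(6−2)(6−1)(6−4) = (−2)·4·5·2 = −80 ≡ 11, so v_1 = 11^{−1} = 6 (mod 13).
  i = 2 (α = 8): (8−6)(8−2)(8−1)(8−4) = 2·6·7·4 = 336 ≡ 11, so v_2 = 11^{−1} = 6 (mod 13).
  i = 3 (α = 2): (2−6)(2−8)(2−1)(2−4) = (−4)·(−6)·1·(−2) = −48 ≡ 4, so v_3 = 4^{−1} = 10 (mod 13).
  i = 4 (α = 1): (1−6)(1−8)(1−2)(1−4) = (−5)·(−7)·(−1)·(−3) = 105 ≡ 1, so v_4 = 1^{−1} = 1 (mod 13).
  i = 5 (α = 4): (4−6)(4−8)(4−2)(4−1) = (−2)·(−4)·2·3 = 48 ≡ 9, so v_5 = 9^{−1} = 3 (mod 13).
  v = [6, 6, 10, 1, 3].
Step 2: syndromes of r = [4, 9, 2, 3, 0] (all sums mod 13).
  S_0 = Σ v_i r_i = 6·4 + 6·9 + 10·2 + 1·3 + 3·0 = 101 ≡ 10.
  S_1 = Σ v_i α_i r_i = 6·6·4 + 6·8·9 + 10·2·2 + 1·1·3 + 3·4·0 = 619 ≡ 8.
  α_i^2 mod 13 = [10, 12, 4, 1, 3].
  S_2 = Σ v_i α_i^2 r_i = 6·10·4 + 6·12·9 + 10·4·2 + 1·1·3 + 3·3·0 = 971 ≡ 9.
  S = (10, 8, 9) ≠ 0, so r is not a codeword (an error is present).
Step 3: locate the error. For a single error e at position i, S_ℓ = v_i·e·α_i^ℓ, so α_err = S_1/S_0.
  S_0^{−1} = 10^{−1} = 4 (mod 13), so α_err = 8·4 = 32 ≡ 6 = α_1. Error position i = 1.
  Consistency check: S_2/S_1 = 9·5 = 45 ≡ 6 = α_err ✓ (single-error assumption holds).
Step 4: error magnitude e = S_0/v_1 = S_0·∏_{j≠1}(α_1 − α_j) = 10·11 = 110 ≡ 6 (mod 13).
Step 5: correct position 1: c_1 = r_1 − e = 4 − 6 ≡ 11 (mod 13). Hence c = [11, 9, 2, 3, 0].
  Check: interpolating c through the α_i gives m(x) = 4 + 12·x (degree < 2) with m(α_i) = c_i for every i, so c is indeed a codeword.


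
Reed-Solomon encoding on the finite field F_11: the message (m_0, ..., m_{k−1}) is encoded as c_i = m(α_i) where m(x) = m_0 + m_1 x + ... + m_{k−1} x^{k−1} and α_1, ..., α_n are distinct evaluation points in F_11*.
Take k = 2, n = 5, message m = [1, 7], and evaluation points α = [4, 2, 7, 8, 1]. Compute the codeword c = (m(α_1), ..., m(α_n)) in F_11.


c = [7, 4, 6, 2, 8]

Message polynomial: m(x) = 1 + 7·x (mod 11).
For each evaluation point α_i, compute m(α_i) mod 11:
  α_1 = 4: Horner steps 7 → 7, so m(4) = 7.
  α_2 = 2: Horner steps 7 → 4, so m(2) = 4.
  α_3 = 7: Horner steps 7 → 6, so m(7) = 6.
  α_4 = 8: Horner steps 7 → 2, so m(8) = 2.
  α_5 = 1: Horner steps 7 → 8, so m(1) = 8.
Codeword c = [7, 4, 6, 2, 8] ∈ F_11^5.


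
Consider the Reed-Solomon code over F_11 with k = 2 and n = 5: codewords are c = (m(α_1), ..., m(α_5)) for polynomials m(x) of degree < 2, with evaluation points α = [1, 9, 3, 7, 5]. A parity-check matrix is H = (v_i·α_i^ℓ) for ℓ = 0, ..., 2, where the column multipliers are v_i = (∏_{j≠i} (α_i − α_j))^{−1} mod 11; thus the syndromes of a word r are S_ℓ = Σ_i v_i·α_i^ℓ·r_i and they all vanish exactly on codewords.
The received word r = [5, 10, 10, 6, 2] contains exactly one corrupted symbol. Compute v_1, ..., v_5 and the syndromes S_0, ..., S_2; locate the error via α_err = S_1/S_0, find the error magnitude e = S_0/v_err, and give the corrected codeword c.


S = (4, 1, 3), error at position 3, error magnitude e = 1, c = [5, 10, 9, 6, 2].

Step 1: column multipliers v_i = (∏_{j≠i}(α_i − α_j))^{−1} mod 11.
  i = 1 (α = 1): (1−9)(1−3)(1−7)(1−5) = (−8)·(−2)·(−6)·(−4) = 384 ≡ 10, so v_1 = 10^{−1} = 10 (mod 11).
  i = 2 (α = 9): (9−1)(9−3)(9−7)(9−5) = 8·6·2·4 = 384 ≡ 10, so v_2 = 10^{−1} = 10 (mod 11).
  i = 3 (α = 3): (3−1)(3−9)(3−7)(3−5) = 2·(−6)·(−4)·(−2) = −96 ≡ 3, so v_3 = 3^{−1} = 4 (mod 11).
  i = 4 (α = 7): (7−1)(7−9)(7−3)(7−5) = 6·(−2)·4·2 = −96 ≡ 3, so v_4 = 3^{−1} = 4 (mod 11).
  i = 5 (α = 5): (5−1)(5−9)(5−3)(5−7) = 4·(−4)·2·(−2) = 64 ≡ 9, so v_5 = 9^{−1} = 5 (mod 11).
  v = [10, 10, 4, 4, 5].
Step 2: syndromes of r = [5, 10, 10, 6, 2] (all sums mod 11).
  S_0 = Σ v_i r_i = 10·5 + 10·10 + 4·10 + 4·6 + 5·2 = 224 ≡ 4.
  S_1 = Σ v_i α_i r_i = 10·1·5 + 10·9·10 + 4·3·10 + 4·7·6 + 5·5·2 = 1288 ≡ 1.
  α_i^2 mod 11 = [1, 4, 9, 5, 3].
  S_2 = Σ v_i α_i^2 r_i = 10·1·5 + 10·4·10 + 4·9·10 + 4·5·6 + 5·3·2 = 960 ≡ 3.
  S = (4, 1, 3) ≠ 0, so r is not a codeword (an error is present).
Step 3: locate the error. For a single error e at position i, S_ℓ = v_i·e·α_i^ℓ, so α_err = S_1/S_0.
  S_0^{−1} = 4^{−1} = 3 (mod 11), so α_err = 1·3 = 3 ≡ 3 = α_3. Error position i = 3.
  Consistency check: S_2/S_1 = 3·1 = 3 ≡ 3 = α_err ✓ (single-error assumption holds).
Step 4: error magnitude e = S_0/v_3 = S_0·∏_{j≠3}(α_3 − α_j) = 4·3 = 12 ≡ 1 (mod 11).
Step 5: correct position 3: c_3 = r_3 − e = 10 − 1 ≡ 9 (mod 11). Hence c = [5, 10, 9, 6, 2].
  Check: interpolating c through the α_i gives m(x) = 3 + 2·x (degree < 2) with m(α_i) = c_i for every i, so c is indeed a codeword.


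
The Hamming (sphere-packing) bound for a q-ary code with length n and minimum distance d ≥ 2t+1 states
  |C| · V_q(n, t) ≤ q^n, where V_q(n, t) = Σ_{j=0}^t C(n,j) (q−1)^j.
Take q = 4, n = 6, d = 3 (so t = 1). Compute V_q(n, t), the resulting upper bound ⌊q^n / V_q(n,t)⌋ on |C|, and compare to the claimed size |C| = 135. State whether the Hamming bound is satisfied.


V_q(n, t) = 19, q^n = 4096, Hamming bound = 215, |C| = 135 ≤ bound (satisfied).

Step 1: Compute V_q(n, t) = Σ_{j=0}^1 C(n, j) (q−1)^j.
  j = 0: C(6,0)·(3)^0 = 1·1 = 1.
  j = 1: C(6,1)·(3)^1 = 6·3 = 18.
  V_q(n, t) = 1 + 18 = 19.
Step 2: q^n = 4^6 = 4096.
Step 3: Hamming bound ⌊q^n / V_q(n,t)⌋ = ⌊4096/19⌋ = 215.
Step 4: Compare |C| = 135 to 215: satisfied.
The claimed |C| lies below the Hamming bound.


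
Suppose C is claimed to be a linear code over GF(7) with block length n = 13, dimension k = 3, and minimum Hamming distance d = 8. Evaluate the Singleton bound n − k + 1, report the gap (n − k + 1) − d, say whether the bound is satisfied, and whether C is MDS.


Singleton RHS = n − k + 1 = 11, slack = 3, bound satisfied, not MDS.

Singleton bound: d ≤ n − k + 1.
Here n = 13, k = 3, so n − k + 1 = 11.
Given d = 8, check d ≤ 11: YES.
Slack = (n − k + 1) − d = 3.
The code is NOT MDS (slack = 3 > 0).
Description: the claimed parameters are [13, 3, 8]_7; such a code would be non-MDS.


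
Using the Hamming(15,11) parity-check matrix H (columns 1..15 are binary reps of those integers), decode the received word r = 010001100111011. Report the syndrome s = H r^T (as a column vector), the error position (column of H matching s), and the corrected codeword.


s = (1, 1, 1, 1)^T, error position = 15, corrected codeword c = 010001100111010

Compute s = H r^T mod 2 one row at a time:
  s_1 = 0 + 0 + 1 + 1 + 1 + 0 + 1 + 1 = 5 ≡ 1 (mod 2).
  s_2 = 0 + 0 + 1 + 1 + 1 + 0 + 1 + 1 = 5 ≡ 1 (mod 2).
  s_3 = 1 + 0 + 1 + 1 + 1 + 1 + 1 + 1 = 7 ≡ 1 (mod 2).
  s_4 = 0 + 0 + 0 + 1 + 0 + 1 + 0 + 1 = 3 ≡ 1 (mod 2).
s = (1, 1, 1, 1)^T — this equals column 15 of H (binary 1111), so error is at position 15.
Correct: flip bit 15 of r = 010001100111011 to get c = 010001100111010.


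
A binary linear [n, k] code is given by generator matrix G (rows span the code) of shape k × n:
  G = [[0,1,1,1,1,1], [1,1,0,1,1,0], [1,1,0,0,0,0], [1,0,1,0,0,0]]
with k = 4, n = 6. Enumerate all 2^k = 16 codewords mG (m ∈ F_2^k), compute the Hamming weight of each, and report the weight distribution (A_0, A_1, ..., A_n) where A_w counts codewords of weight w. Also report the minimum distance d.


Weight distribution: A_0 = 1, A_1 = 1, A_2 = 4, A_3 = 4, A_4 = 3, A_5 = 3. Minimum distance d = 1.

Enumerate all 2^4 = 16 messages m ∈ F_2^4.
For each, compute codeword c = mG in F_2^6, then tally its weight.
  m = 0000 → c = 000000, weight = 0.
  m = 1000 → c = 011111, weight = 5.
  m = 0100 → c = 110110, weight = 4.
  m = 1100 → c = 101001, weight = 3.
  m = 0010 → c = 110000, weight = 2.
  m = 1010 → c = 101111, weight = 5.
  m = 0110 → c = 000110, weight = 2.
  m = 1110 → c = 011001, weight = 3.
  m = 0001 → c = 101000, weight = 2.
  m = 1001 → c = 110111, weight = 5.
  m = 0101 → c = 011110, weight = 4.
  m = 1101 → c = 000001, weight = 1.
  m = 0011 → c = 011000, weight = 2.
  m = 1011 → c = 000111, weight = 3.
  m = 0111 → c = 101110, weight = 4.
  m = 1111 → c = 110001, weight = 3.
Tally weights:
  weight 0: 1 codewords.
  weight 1: 1 codewords.
  weight 2: 4 codewords.
  weight 3: 4 codewords.
  weight 4: 3 codewords.
  weight 5: 3 codewords.
Minimum distance d = smallest w > 0 with A_w > 0 = 1.
Sanity: Σ A_w = 16 = 2^4 = 16 ✓.


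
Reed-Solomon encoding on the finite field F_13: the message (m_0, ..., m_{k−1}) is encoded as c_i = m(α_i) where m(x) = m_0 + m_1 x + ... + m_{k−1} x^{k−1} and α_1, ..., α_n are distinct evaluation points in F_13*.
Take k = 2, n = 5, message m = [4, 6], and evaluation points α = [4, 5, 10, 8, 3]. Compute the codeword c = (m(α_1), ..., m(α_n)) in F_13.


c = [2, 8, 12, 0, 9]

Message polynomial: m(x) = 4 + 6·x (mod 13).
For each evaluation point α_i, compute m(α_i) mod 13:
  α_1 = 4: Horner steps 6 → 2, so m(4) = 2.
  α_2 = 5: Horner steps 6 → 8, so m(5) = 8.
  α_3 = 10: Horner steps 6 → 12, so m(10) = 12.
  α_4 = 8: Horner steps 6 → 0, so m(8) = 0.
  α_5 = 3: Horner steps 6 → 9, so m(3) = 9.
Codeword c = [2, 8, 12, 0, 9] ∈ F_13^5.


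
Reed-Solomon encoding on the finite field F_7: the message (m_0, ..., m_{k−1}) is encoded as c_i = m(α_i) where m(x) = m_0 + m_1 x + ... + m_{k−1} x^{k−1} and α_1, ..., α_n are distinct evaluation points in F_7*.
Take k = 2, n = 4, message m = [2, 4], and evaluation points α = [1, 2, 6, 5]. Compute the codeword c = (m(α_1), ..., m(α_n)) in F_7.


c = [6, 3, 5, 1]

Message polynomial: m(x) = 2 + 4·x (mod 7).
For each evaluation point α_i, compute m(α_i) mod 7:
  α_1 = 1: Horner steps 4 → 6, so m(1) = 6.
  α_2 = 2: Horner steps 4 → 3, so m(2) = 3.
  α_3 = 6: Horner steps 4 → 5, so m(6) = 5.
  α_4 = 5: Horner steps 4 → 1, so m(5) = 1.
Codeword c = [6, 3, 5, 1] ∈ F_7^4.


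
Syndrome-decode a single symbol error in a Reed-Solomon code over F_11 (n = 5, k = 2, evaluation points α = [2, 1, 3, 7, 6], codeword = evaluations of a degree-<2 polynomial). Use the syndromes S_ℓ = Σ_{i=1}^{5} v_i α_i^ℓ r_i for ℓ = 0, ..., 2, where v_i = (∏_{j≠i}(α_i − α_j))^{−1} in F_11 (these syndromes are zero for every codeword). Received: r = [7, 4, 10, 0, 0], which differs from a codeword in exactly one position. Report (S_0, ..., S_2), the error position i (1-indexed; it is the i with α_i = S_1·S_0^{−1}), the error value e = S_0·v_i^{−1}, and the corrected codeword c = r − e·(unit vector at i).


S = (6, 3, 7), error at position 5, error magnitude e = 3, c = [7, 4, 10, 0, 8].

Step 1: column multipliers v_i = (∏_{j≠i}(α_i − α_j))^{−1} mod 11.
  i = 1 (α = 2): (2−1)(2−3)(2−7)(2−6) = 1·(−1)·(−5)·(−4) = −20 ≡ 2, so v_1 = 2^{−1} = 6 (mod 11).
  i = 2 (α = 1): (1−2)(1−3)(1−7)(1−6) = (−1)·(−2)·(−6)·(−5) = 60 ≡ 5, so v_2 = 5^{−1} = 9 (mod 11).
  i = 3 (α = 3): (3−2)(3−1)(3−7)(3−6) = 1·2·(−4)·(−3) = 24 ≡ 2, so v_3 = 2^{−1} = 6 (mod 11).
  i = 4 (α = 7): (7−2)(7−1)(7−3)(7−6) = 5·6·4·1 = 120 ≡ 10, so v_4 = 10^{−1} = 10 (mod 11).
  i = 5 (α = 6): (6−2)(6−1)(6−3)(6−7) = 4·5·3·(−1) = −60 ≡ 6, so v_5 = 6^{−1} = 2 (mod 11).
  v = [6, 9, 6, 10, 2].
Step 2: syndromes of r = [7, 4, 10, 0, 0] (all sums mod 11).
  S_0 = Σ v_i r_i = 6·7 + 9·4 + 6·10 + 10·0 + 2·0 = 138 ≡ 6.
  S_1 = Σ v_i α_i r_i = 6·2·7 + 9·1·4 + 6·3·10 + 10·7·0 + 2·6·0 = 300 ≡ 3.
  α_i^2 mod 11 = [4, 1, 9, 5, 3].
  S_2 = Σ v_i α_i^2 r_i = 6·4·7 + 9·1·4 + 6·9·10 + 10·5·0 + 2·3·0 = 744 ≡ 7.
  S = (6, 3, 7) ≠ 0, so r is not a codeword (an error is present).
Step 3: locate the error. For a single error e at position i, S_ℓ = v_i·e·α_i^ℓ, so α_err = S_1/S_0.
  S_0^{−1} = 6^{−1} = 2 (mod 11), so α_err = 3·2 = 6 ≡ 6 = α_5. Error position i = 5.
  Consistency check: S_2/S_1 = 7·4 = 28 ≡ 6 = α_err ✓ (single-error assumption holds).
Step 4: error magnitude e = S_0/v_5 = S_0·∏_{j≠5}(α_5 − α_j) = 6·6 = 36 ≡ 3 (mod 11).
Step 5: correct position 5: c_5 = r_5 − e = 0 − 3 ≡ 8 (mod 11). Hence c = [7, 4, 10, 0, 8].
  Check: interpolating c through the α_i gives m(x) = 1 + 3·x (degree < 2) with m(α_i) = c_i for every i, so c is indeed a codeword.


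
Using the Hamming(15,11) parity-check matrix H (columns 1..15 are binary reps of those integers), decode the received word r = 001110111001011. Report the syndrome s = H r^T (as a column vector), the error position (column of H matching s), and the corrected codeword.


s = (1, 0, 0, 1)^T, error position = 9, corrected codeword c = 001110110001011

Compute s = H r^T mod 2 one row at a time:
  s_1 = 1 + 1 + 0 + 0 + 1 + 0 + 1 + 1 = 5 ≡ 1 (mod 2).
  s_2 = 1 + 1 + 0 + 1 + 1 + 0 + 1 + 1 = 6 ≡ 0 (mod 2).
  s_3 = 0 + 1 + 0 + 1 + 0 + 0 + 1 + 1 = 4 ≡ 0 (mod 2).
  s_4 = 0 + 1 + 1 + 1 + 1 + 0 + 0 + 1 = 5 ≡ 1 (mod 2).
s = (1, 0, 0, 1)^T — this equals column 9 of H (binary 1001), so error is at position 9.
Correct: flip bit 9 of r = 001110111001011 to get c = 001110110001011.


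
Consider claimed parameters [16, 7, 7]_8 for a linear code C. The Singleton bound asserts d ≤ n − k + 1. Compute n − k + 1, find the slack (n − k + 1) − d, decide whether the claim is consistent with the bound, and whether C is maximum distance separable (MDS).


Singleton RHS = n − k + 1 = 10, slack = 3, bound satisfied, not MDS.

Singleton bound: d ≤ n − k + 1.
Here n = 16, k = 7, so n − k + 1 = 10.
Given d = 7, check d ≤ 10: YES.
Slack = (n − k + 1) − d = 3.
The code is NOT MDS (slack = 3 > 0).
Description: the claimed parameters are [16, 7, 7]_8; such a code would be non-MDS.


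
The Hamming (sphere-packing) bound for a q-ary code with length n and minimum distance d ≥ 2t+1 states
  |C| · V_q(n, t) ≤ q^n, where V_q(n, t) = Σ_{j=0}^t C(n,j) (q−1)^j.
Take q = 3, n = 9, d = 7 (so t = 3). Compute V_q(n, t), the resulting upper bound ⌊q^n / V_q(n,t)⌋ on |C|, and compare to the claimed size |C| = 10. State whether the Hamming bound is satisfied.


V_q(n, t) = 835, q^n = 19683, Hamming bound = 23, |C| = 10 ≤ bound (satisfied).

Step 1: Compute V_q(n, t) = Σ_{j=0}^3 C(n, j) (q−1)^j.
  j = 0: C(9,0)·(2)^0 = 1·1 = 1.
  j = 1: C(9,1)·(2)^1 = 9·2 = 18.
  j = 2: C(9,2)·(2)^2 = 36·4 = 144.
  j = 3: C(9,3)·(2)^3 = 84·8 = 672.
  V_q(n, t) = 1 + 18 + 144 + 672 = 835.
Step 2: q^n = 3^9 = 19683.
Step 3: Hamming bound ⌊q^n / V_q(n,t)⌋ = ⌊19683/835⌋ = 23.
Step 4: Compare |C| = 10 to 23: satisfied.
The claimed |C| lies below the Hamming bound.


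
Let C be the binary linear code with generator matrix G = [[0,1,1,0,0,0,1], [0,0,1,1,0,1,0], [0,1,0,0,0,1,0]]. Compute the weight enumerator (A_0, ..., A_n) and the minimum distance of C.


Weight distribution: A_0 = 1, A_2 = 2, A_3 = 4, A_4 = 1. Minimum distance d = 2.

Enumerate all 2^3 = 8 messages m ∈ F_2^3.
For each, compute codeword c = mG in F_2^7, then tally its weight.
  m = 000 → c = 0000000, weight = 0.
  m = 100 → c = 0110001, weight = 3.
  m = 010 → c = 0011010, weight = 3.
  m = 110 → c = 0101011, weight = 4.
  m = 001 → c = 0100010, weight = 2.
  m = 101 → c = 0010011, weight = 3.
  m = 011 → c = 0111000, weight = 3.
  m = 111 → c = 0001001, weight = 2.
Tally weights:
  weight 0: 1 codewords.
  weight 2: 2 codewords.
  weight 3: 4 codewords.
  weight 4: 1 codewords.
Minimum distance d = smallest w > 0 with A_w > 0 = 2.
Sanity: Σ A_w = 8 = 2^3 = 8 ✓.


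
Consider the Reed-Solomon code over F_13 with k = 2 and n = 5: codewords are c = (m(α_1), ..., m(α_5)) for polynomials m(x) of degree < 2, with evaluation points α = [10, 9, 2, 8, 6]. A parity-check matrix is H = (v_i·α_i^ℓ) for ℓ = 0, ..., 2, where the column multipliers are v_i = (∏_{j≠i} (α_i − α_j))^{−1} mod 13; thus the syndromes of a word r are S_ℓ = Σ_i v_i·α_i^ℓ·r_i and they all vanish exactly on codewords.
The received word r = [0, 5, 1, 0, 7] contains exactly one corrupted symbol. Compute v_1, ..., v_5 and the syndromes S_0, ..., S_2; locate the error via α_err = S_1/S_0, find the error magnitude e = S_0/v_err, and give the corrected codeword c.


S = (5, 1, 8), error at position 4, error magnitude e = 3, c = [0, 5, 1, 10, 7].

Step 1: column multipliers v_i = (∏_{j≠i}(α_i − α_j))^{−1} mod 13.
  i = 1 (α = 10): (10−9)(10−2)(10−8)(10−6) = 1·8·2·4 = 64 ≡ 12, so v_1 = 12^{−1} = 12 (mod 13).
  i = 2 (α = 9): (9−10)(9−2)(9−8)(9−6) = (−1)·7·1·3 = −21 ≡ 5, so v_2 = 5^{−1} = 8 (mod 13).
  i = 3 (α = 2): (2−10)(2−9)(2−8)(2−6) = (−8)·(−7)·(−6)·(−4) = 1344 ≡ 5, so v_3 = 5^{−1} = 8 (mod 13).
  i = 4 (α = 8): (8−10)(8−9)(8−2)(8−6) = (−2)·(−1)·6·2 = 24 ≡ 11, so v_4 = 11^{−1} = 6 (mod 13).
  i = 5 (α = 6): (6−10)(6−9)(6−2)(6−8) = (−4)·(−3)·4·(−2) = −96 ≡ 8, so v_5 = 8^{−1} = 5 (mod 13).
  v = [12, 8, 8, 6, 5].
Step 2: syndromes of r = [0, 5, 1, 0, 7] (all sums mod 13).
  S_0 = Σ v_i r_i = 12·0 + 8·5 + 8·1 + 6·0 + 5·7 = 83 ≡ 5.
  S_1 = Σ v_i α_i r_i = 12·10·0 + 8·9·5 + 8·2·1 + 6·8·0 + 5·6·7 = 586 ≡ 1.
  α_i^2 mod 13 = [9, 3, 4, 12, 10].
  S_2 = Σ v_i α_i^2 r_i = 12·9·0 + 8·3·5 + 8·4·1 + 6·12·0 + 5·10·7 = 502 ≡ 8.
  S = (5, 1, 8) ≠ 0, so r is not a codeword (an error is present).
Step 3: locate the error. For a single error e at position i, S_ℓ = v_i·e·α_i^ℓ, so α_err = S_1/S_0.
  S_0^{−1} = 5^{−1} = 8 (mod 13), so α_err = 1·8 = 8 ≡ 8 = α_4. Error position i = 4.
  Consistency check: S_2/S_1 = 8·1 = 8 ≡ 8 = α_err ✓ (single-error assumption holds).
Step 4: error magnitude e = S_0/v_4 = S_0·∏_{j≠4}(α_4 − α_j) = 5·11 = 55 ≡ 3 (mod 13).
Step 5: correct position 4: c_4 = r_4 − e = 0 − 3 ≡ 10 (mod 13). Hence c = [0, 5, 1, 10, 7].
  Check: interpolating c through the α_i gives m(x) = 11 + 8·x (degree < 2) with m(α_i) = c_i for every i, so c is indeed a codeword.


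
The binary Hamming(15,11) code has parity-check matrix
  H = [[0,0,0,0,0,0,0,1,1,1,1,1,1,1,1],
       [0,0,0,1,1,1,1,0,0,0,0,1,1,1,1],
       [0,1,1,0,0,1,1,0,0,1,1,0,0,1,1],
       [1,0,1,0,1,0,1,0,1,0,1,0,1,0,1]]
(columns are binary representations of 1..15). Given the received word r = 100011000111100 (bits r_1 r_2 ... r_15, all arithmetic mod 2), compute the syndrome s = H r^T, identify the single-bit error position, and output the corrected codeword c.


s = (0, 0, 1, 0)^T, error position = 2, corrected codeword c = 110011000111100

Compute s = H r^T mod 2 one row at a time:
  s_1 = 0 + 0 + 1 + 1 + 1 + 1 + 0 + 0 = 4 ≡ 0 (mod 2).
  s_2 = 0 + 1 + 1 + 0 + 1 + 1 + 0 + 0 = 4 ≡ 0 (mod 2).
  s_3 = 0 + 0 + 1 + 0 + 1 + 1 + 0 + 0 = 3 ≡ 1 (mod 2).
  s_4 = 1 + 0 + 1 + 0 + 0 + 1 + 1 + 0 = 4 ≡ 0 (mod 2).
s = (0, 0, 1, 0)^T — this equals column 2 of H (binary 0010), so error is at position 2.
Correct: flip bit 2 of r = 100011000111100 to get c = 110011000111100.


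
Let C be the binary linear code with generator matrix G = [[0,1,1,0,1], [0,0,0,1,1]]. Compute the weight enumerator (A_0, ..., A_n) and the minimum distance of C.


Weight distribution: A_0 = 1, A_2 = 1, A_3 = 2. Minimum distance d = 2.

Enumerate all 2^2 = 4 messages m ∈ F_2^2.
For each, compute codeword c = mG in F_2^5, then tally its weight.
  m = 00 → c = 00000, weight = 0.
  m = 10 → c = 01101, weight = 3.
  m = 01 → c = 00011, weight = 2.
  m = 11 → c = 01110, weight = 3.
Tally weights:
  weight 0: 1 codewords.
  weight 2: 1 codewords.
  weight 3: 2 codewords.
Minimum distance d = smallest w > 0 with A_w > 0 = 2.
Sanity: Σ A_w = 4 = 2^2 = 4 ✓.


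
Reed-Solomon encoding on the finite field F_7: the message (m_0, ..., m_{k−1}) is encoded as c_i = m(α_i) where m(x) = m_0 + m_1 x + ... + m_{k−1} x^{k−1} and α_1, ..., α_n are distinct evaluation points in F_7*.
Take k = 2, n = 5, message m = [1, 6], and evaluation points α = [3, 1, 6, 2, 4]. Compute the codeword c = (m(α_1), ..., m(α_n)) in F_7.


c = [5, 0, 2, 6, 4]

Message polynomial: m(x) = 1 + 6·x (mod 7).
For each evaluation point α_i, compute m(α_i) mod 7:
  α_1 = 3: Horner steps 6 → 5, so m(3) = 5.
  α_2 = 1: Horner steps 6 → 0, so m(1) = 0.
  α_3 = 6: Horner steps 6 → 2, so m(6) = 2.
  α_4 = 2: Horner steps 6 → 6, so m(2) = 6.
  α_5 = 4: Horner steps 6 → 4, so m(4) = 4.
Codeword c = [5, 0, 2, 6, 4] ∈ F_7^5.


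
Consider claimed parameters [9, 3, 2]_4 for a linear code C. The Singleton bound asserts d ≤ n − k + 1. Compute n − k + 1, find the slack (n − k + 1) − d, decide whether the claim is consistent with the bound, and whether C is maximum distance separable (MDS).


Singleton RHS = n − k + 1 = 7, slack = 5, bound satisfied, not MDS.

Singleton bound: d ≤ n − k + 1.
Here n = 9, k = 3, so n − k + 1 = 7.
Given d = 2, check d ≤ 7: YES.
Slack = (n − k + 1) − d = 5.
The code is NOT MDS (slack = 5 > 0).
Description: the claimed parameters are [9, 3, 2]_4; such a code would be non-MDS.


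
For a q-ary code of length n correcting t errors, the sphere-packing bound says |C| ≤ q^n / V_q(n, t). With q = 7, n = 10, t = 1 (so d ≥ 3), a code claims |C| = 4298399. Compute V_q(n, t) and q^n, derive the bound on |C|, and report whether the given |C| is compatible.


V_q(n, t) = 61, q^n = 282475249, Hamming bound = 4630741, |C| = 4298399 ≤ bound (satisfied).

Step 1: Compute V_q(n, t) = Σ_{j=0}^1 C(n, j) (q−1)^j.
  j = 0: C(10,0)·(6)^0 = 1·1 = 1.
  j = 1: C(10,1)·(6)^1 = 10·6 = 60.
  V_q(n, t) = 1 + 60 = 61.
Step 2: q^n = 7^10 = 282475249.
Step 3: Hamming bound ⌊q^n / V_q(n,t)⌋ = ⌊282475249/61⌋ = 4630741.
Step 4: Compare |C| = 4298399 to 4630741: satisfied.
The claimed |C| lies below the Hamming bound.


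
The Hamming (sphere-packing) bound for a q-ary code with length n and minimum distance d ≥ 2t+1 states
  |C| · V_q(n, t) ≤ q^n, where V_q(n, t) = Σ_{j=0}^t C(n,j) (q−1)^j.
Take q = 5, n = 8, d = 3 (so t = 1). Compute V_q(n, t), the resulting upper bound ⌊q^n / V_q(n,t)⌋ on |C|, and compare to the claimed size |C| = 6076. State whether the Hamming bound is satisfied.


V_q(n, t) = 33, q^n = 390625, Hamming bound = 11837, |C| = 6076 ≤ bound (satisfied).

Step 1: Compute V_q(n, t) = Σ_{j=0}^1 C(n, j) (q−1)^j.
  j = 0: C(8,0)·(4)^0 = 1·1 = 1.
  j = 1: C(8,1)·(4)^1 = 8·4 = 32.
  V_q(n, t) = 1 + 32 = 33.
Step 2: q^n = 5^8 = 390625.
Step 3: Hamming bound ⌊q^n / V_q(n,t)⌋ = ⌊390625/33⌋ = 11837.
Step 4: Compare |C| = 6076 to 11837: satisfied.
The claimed |C| lies below the Hamming bound.


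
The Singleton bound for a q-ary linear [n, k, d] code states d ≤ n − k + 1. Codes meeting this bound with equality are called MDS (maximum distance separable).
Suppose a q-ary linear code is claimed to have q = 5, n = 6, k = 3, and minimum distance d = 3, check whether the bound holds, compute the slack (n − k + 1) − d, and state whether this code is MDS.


Singleton RHS = n − k + 1 = 4, slack = 1, bound satisfied, not MDS.

Singleton bound: d ≤ n − k + 1.
Here n = 6, k = 3, so n − k + 1 = 4.
Given d = 3, check d ≤ 4: YES.
Slack = (n − k + 1) − d = 1.
The code is NOT MDS (slack = 1 > 0).
Description: the claimed parameters are [6, 3, 3]_5; such a code would be non-MDS.


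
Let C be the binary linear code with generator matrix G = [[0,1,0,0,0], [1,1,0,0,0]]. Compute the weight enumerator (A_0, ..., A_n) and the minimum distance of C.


Weight distribution: A_0 = 1, A_1 = 2, A_2 = 1. Minimum distance d = 1.

Enumerate all 2^2 = 4 messages m ∈ F_2^2.
For each, compute codeword c = mG in F_2^5, then tally its weight.
  m = 00 → c = 00000, weight = 0.
  m = 10 → c = 01000, weight = 1.
  m = 01 → c = 11000, weight = 2.
  m = 11 → c = 10000, weight = 1.
Tally weights:
  weight 0: 1 codewords.
  weight 1: 2 codewords.
  weight 2: 1 codewords.
Minimum distance d = smallest w > 0 with A_w > 0 = 1.
Sanity: Σ A_w = 4 = 2^2 = 4 ✓.


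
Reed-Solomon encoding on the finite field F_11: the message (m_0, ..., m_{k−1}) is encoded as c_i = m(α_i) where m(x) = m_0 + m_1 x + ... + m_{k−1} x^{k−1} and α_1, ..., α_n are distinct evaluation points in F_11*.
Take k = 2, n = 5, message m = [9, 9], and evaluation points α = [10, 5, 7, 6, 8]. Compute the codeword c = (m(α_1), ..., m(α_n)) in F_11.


c = [0, 10, 6, 8, 4]

Message polynomial: m(x) = 9 + 9·x (mod 11).
For each evaluation point α_i, compute m(α_i) mod 11:
  α_1 = 10: Horner steps 9 → 0, so m(10) = 0.
  α_2 = 5: Horner steps 9 → 10, so m(5) = 10.
  α_3 = 7: Horner steps 9 → 6, so m(7) = 6.
  α_4 = 6: Horner steps 9 → 8, so m(6) = 8.
  α_5 = 8: Horner steps 9 → 4, so m(8) = 4.
Codeword c = [0, 10, 6, 8, 4] ∈ F_11^5.


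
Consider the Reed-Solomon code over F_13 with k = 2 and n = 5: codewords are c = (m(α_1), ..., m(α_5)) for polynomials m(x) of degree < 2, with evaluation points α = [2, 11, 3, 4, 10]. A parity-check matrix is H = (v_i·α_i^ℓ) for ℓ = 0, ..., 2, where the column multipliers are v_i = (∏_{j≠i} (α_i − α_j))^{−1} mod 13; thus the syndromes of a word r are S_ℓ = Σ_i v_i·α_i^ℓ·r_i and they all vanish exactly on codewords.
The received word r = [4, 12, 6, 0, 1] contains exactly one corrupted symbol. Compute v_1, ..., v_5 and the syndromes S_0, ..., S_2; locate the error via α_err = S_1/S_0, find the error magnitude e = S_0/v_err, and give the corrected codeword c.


S = (12, 10, 4), error at position 3, error magnitude e = 4, c = [4, 12, 2, 0, 1].

Step 1: column multipliers v_i = (∏_{j≠i}(α_i − α_j))^{−1} mod 13.
  i = 1 (α = 2): (2−11)(2−3)(2−4)(2−10) = (−9)·(−1)·(−2)·(−8) = 144 ≡ 1, so v_1 = 1^{−1} = 1 (mod 13).
  i = 2 (α = 11): (11−2)(11−3)(11−4)(11−10) = 9·8·7·1 = 504 ≡ 10, so v_2 = 10^{−1} = 4 (mod 13).
  i = 3 (α = 3): (3−2)(3−11)(3−4)(3−10) = 1·(−8)·(−1)·(−7) = −56 ≡ 9, so v_3 = 9^{−1} = 3 (mod 13).
  i = 4 (α = 4): (4−2)(4−11)(4−3)(4−10) = 2·(−7)·1·(−6) = 84 ≡ 6, so v_4 = 6^{−1} = 11 (mod 13).
  i = 5 (α = 10): (10−2)(10−11)(10−3)(10−4) = 8·(−1)·7·6 = −336 ≡ 2, so v_5 = 2^{−1} = 7 (mod 13).
  v = [1, 4, 3, 11, 7].
Step 2: syndromes of r = [4, 12, 6, 0, 1] (all sums mod 13).
  S_0 = Σ v_i r_i = 1·4 + 4·12 + 3·6 + 11·0 + 7·1 = 77 ≡ 12.
  S_1 = Σ v_i α_i r_i = 1·2·4 + 4·11·12 + 3·3·6 + 11·4·0 + 7·10·1 = 660 ≡ 10.
  α_i^2 mod 13 = [4, 4, 9, 3, 9].
  S_2 = Σ v_i α_i^2 r_i = 1·4·4 + 4·4·12 + 3·9·6 + 11·3·0 + 7·9·1 = 433 ≡ 4.
  S = (12, 10, 4) ≠ 0, so r is not a codeword (an error is present).
Step 3: locate the error. For a single error e at position i, S_ℓ = v_i·e·α_i^ℓ, so α_err = S_1/S_0.
  S_0^{−1} = 12^{−1} = 12 (mod 13), so α_err = 10·12 = 120 ≡ 3 = α_3. Error position i = 3.
  Consistency check: S_2/S_1 = 4·4 = 16 ≡ 3 = α_err ✓ (single-error assumption holds).
Step 4: error magnitude e = S_0/v_3 = S_0·∏_{j≠3}(α_3 − α_j) = 12·9 = 108 ≡ 4 (mod 13).
Step 5: correct position 3: c_3 = r_3 − e = 6 − 4 ≡ 2 (mod 13). Hence c = [4, 12, 2, 0, 1].
  Check: interpolating c through the α_i gives m(x) = 8 + 11·x (degree < 2) with m(α_i) = c_i for every i, so c is indeed a codeword.


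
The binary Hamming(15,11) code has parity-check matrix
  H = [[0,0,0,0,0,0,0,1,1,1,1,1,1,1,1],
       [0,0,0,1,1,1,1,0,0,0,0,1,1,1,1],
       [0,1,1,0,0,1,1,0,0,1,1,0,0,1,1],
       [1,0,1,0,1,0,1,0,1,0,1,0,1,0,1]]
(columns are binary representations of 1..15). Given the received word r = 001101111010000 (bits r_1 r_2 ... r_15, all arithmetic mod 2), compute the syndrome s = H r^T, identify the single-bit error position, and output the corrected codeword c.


s = (1, 1, 0, 0)^T, error position = 12, corrected codeword c = 001101111011000

Compute s = H r^T mod 2 one row at a time:
  s_1 = 1 + 1 + 0 + 1 + 0 + 0 + 0 + 0 = 3 ≡ 1 (mod 2).
  s_2 = 1 + 0 + 1 + 1 + 0 + 0 + 0 + 0 = 3 ≡ 1 (mod 2).
  s_3 = 0 + 1 + 1 + 1 + 0 + 1 + 0 + 0 = 4 ≡ 0 (mod 2).
  s_4 = 0 + 1 + 0 + 1 + 1 + 1 + 0 + 0 = 4 ≡ 0 (mod 2).
s = (1, 1, 0, 0)^T — this equals column 12 of H (binary 1100), so error is at position 12.
Correct: flip bit 12 of r = 001101111010000 to get c = 001101111011000.


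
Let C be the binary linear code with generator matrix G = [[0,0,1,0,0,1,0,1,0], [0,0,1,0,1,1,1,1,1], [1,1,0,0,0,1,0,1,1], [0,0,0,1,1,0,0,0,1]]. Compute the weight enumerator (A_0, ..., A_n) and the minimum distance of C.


Weight distribution: A_0 = 1, A_2 = 1, A_3 = 3, A_4 = 1, A_5 = 4, A_6 = 5, A_7 = 1. Minimum distance d = 2.

Enumerate all 2^4 = 16 messages m ∈ F_2^4.
For each, compute codeword c = mG in F_2^9, then tally its weight.
  m = 0000 → c = 000000000, weight = 0.
  m = 1000 → c = 001001010, weight = 3.
  m = 0100 → c = 001011111, weight = 6.
  m = 1100 → c = 000010101, weight = 3.
  m = 0010 → c = 110001011, weight = 5.
  m = 1010 → c = 111000001, weight = 4.
  m = 0110 → c = 111010100, weight = 5.
  m = 1110 → c = 110011110, weight = 6.
  m = 0001 → c = 000110001, weight = 3.
  m = 1001 → c = 001111011, weight = 6.
  m = 0101 → c = 001101110, weight = 5.
  m = 1101 → c = 000100100, weight = 2.
  m = 0011 → c = 110111010, weight = 6.
  m = 1011 → c = 111110000, weight = 5.
  m = 0111 → c = 111100101, weight = 6.
  m = 1111 → c = 110101111, weight = 7.
Tally weights:
  weight 0: 1 codewords.
  weight 2: 1 codewords.
  weight 3: 3 codewords.
  weight 4: 1 codewords.
  weight 5: 4 codewords.
  weight 6: 5 codewords.
  weight 7: 1 codewords.
Minimum distance d = smallest w > 0 with A_w > 0 = 2.
Sanity: Σ A_w = 16 = 2^4 = 16 ✓.


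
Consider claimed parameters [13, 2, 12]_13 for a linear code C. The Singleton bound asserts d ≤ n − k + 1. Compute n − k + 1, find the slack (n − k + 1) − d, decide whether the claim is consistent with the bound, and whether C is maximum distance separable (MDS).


Singleton RHS = n − k + 1 = 12, slack = 0, bound satisfied, MDS.

Singleton bound: d ≤ n − k + 1.
Here n = 13, k = 2, so n − k + 1 = 12.
Given d = 12, check d ≤ 12: YES.
Slack = (n − k + 1) − d = 0.
The code is MDS (slack = 0).
Description: the claimed parameters are [13, 2, 12]_13; such a code would be MDS (meets Singleton bound).


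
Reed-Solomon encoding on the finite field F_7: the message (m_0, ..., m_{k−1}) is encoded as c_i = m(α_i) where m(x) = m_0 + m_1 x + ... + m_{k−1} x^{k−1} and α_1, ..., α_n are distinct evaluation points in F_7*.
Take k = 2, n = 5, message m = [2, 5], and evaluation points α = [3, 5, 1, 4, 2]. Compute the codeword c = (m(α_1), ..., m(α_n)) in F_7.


c = [3, 6, 0, 1, 5]

Message polynomial: m(x) = 2 + 5·x (mod 7).
For each evaluation point α_i, compute m(α_i) mod 7:
  α_1 = 3: Horner steps 5 → 3, so m(3) = 3.
  α_2 = 5: Horner steps 5 → 6, so m(5) = 6.
  α_3 = 1: Horner steps 5 → 0, so m(1) = 0.
  α_4 = 4: Horner steps 5 → 1, so m(4) = 1.
  α_5 = 2: Horner steps 5 → 5, so m(2) = 5.
Codeword c = [3, 6, 0, 1, 5] ∈ F_7^5.


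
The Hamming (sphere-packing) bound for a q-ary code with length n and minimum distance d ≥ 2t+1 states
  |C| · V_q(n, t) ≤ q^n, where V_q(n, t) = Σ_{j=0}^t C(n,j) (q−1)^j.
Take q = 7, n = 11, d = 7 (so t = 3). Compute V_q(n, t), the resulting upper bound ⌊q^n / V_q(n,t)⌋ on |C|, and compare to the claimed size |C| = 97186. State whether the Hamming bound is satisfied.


V_q(n, t) = 37687, q^n = 1977326743, Hamming bound = 52467, |C| = 97186 > bound (violated).

Step 1: Compute V_q(n, t) = Σ_{j=0}^3 C(n, j) (q−1)^j.
  j = 0: C(11,0)·(6)^0 = 1·1 = 1.
  j = 1: C(11,1)·(6)^1 = 11·6 = 66.
  j = 2: C(11,2)·(6)^2 = 55·36 = 1980.
  j = 3: C(11,3)·(6)^3 = 165·216 = 35640.
  V_q(n, t) = 1 + 66 + 1980 + 35640 = 37687.
Step 2: q^n = 7^11 = 1977326743.
Step 3: Hamming bound ⌊q^n / V_q(n,t)⌋ = ⌊1977326743/37687⌋ = 52467.
Step 4: Compare |C| = 97186 to 52467: violated.
The claimed |C| lies above the Hamming bound, so no 7-ary code of length 11 with d ≥ 7 can have 97186 codewords.


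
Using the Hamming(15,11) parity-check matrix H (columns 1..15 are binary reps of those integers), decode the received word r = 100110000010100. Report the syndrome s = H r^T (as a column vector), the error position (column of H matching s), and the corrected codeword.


s = (0, 1, 1, 0)^T, error position = 6, corrected codeword c = 100111000010100

Compute s = H r^T mod 2 one row at a time:
  s_1 = 0 + 0 + 0 + 1 + 0 + 1 + 0 + 0 = 2 ≡ 0 (mod 2).
  s_2 = 1 + 1 + 0 + 0 + 0 + 1 + 0 + 0 = 3 ≡ 1 (mod 2).
  s_3 = 0 + 0 + 0 + 0 + 0 + 1 + 0 + 0 = 1 ≡ 1 (mod 2).
  s_4 = 1 + 0 + 1 + 0 + 0 + 1 + 1 + 0 = 4 ≡ 0 (mod 2).
s = (0, 1, 1, 0)^T — this equals column 6 of H (binary 0110), so error is at position 6.
Correct: flip bit 6 of r = 100110000010100 to get c = 100111000010100.


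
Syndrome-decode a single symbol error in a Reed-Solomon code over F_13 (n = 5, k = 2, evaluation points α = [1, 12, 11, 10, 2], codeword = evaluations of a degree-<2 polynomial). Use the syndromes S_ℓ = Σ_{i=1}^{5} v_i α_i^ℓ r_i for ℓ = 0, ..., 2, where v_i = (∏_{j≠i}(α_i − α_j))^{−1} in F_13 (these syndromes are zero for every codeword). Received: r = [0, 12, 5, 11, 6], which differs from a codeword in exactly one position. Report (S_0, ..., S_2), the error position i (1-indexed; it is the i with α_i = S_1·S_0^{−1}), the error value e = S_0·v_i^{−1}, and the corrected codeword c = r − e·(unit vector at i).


S = (8, 3, 6), error at position 5, error magnitude e = 12, c = [0, 12, 5, 11, 7].

Step 1: column multipliers v_i = (∏_{j≠i}(α_i − α_j))^{−1} mod 13.
  i = 1 (α = 1): (1−12)(1−11)(1−10)(1−2) = (−11)·(−10)·(−9)·(−1) = 990 ≡ 2, so v_1 = 2^{−1} = 7 (mod 13).
  i = 2 (α = 12): (12−1)(12−11)(12−10)(12−2) = 11·1·2·10 = 220 ≡ 12, so v_2 = 12^{−1} = 12 (mod 13).
  i = 3 (α = 11): (11−1)(11−12)(11−10)(11−2) = 10·(−1)·1·9 = −90 ≡ 1, so v_3 = 1^{−1} = 1 (mod 13).
  i = 4 (α = 10): (10−1)(10−12)(10−11)(10−2) = 9·(−2)·(−1)·8 = 144 ≡ 1, so v_4 = 1^{−1} = 1 (mod 13).
  i = 5 (α = 2): (2−1)(2−12)(2−11)(2−10) = 1·(−10)·(−9)·(−8) = −720 ≡ 8, so v_5 = 8^{−1} = 5 (mod 13).
  v = [7, 12, 1, 1, 5].
Step 2: syndromes of r = [0, 12, 5, 11, 6] (all sums mod 13).
  S_0 = Σ v_i r_i = 7·0 + 12·12 + 1·5 + 1·11 + 5·6 = 190 ≡ 8.
  S_1 = Σ v_i α_i r_i = 7·1·0 + 12·12·12 + 1·11·5 + 1·10·11 + 5·2·6 = 1953 ≡ 3.
  α_i^2 mod 13 = [1, 1, 4, 9, 4].
  S_2 = Σ v_i α_i^2 r_i = 7·1·0 + 12·1·12 + 1·4·5 + 1·9·11 + 5·4·6 = 383 ≡ 6.
  S = (8, 3, 6) ≠ 0, so r is not a codeword (an error is present).
Step 3: locate the error. For a single error e at position i, S_ℓ = v_i·e·α_i^ℓ, so α_err = S_1/S_0.
  S_0^{−1} = 8^{−1} = 5 (mod 13), so α_err = 3·5 = 15 ≡ 2 = α_5. Error position i = 5.
  Consistency check: S_2/S_1 = 6·9 = 54 ≡ 2 = α_err ✓ (single-error assumption holds).
Step 4: error magnitude e = S_0/v_5 = S_0·∏_{j≠5}(α_5 − α_j) = 8·8 = 64 ≡ 12 (mod 13).
Step 5: correct position 5: c_5 = r_5 − e = 6 − 12 ≡ 7 (mod 13). Hence c = [0, 12, 5, 11, 7].
  Check: interpolating c through the α_i gives m(x) = 6 + 7·x (degree < 2) with m(α_i) = c_i for every i, so c is indeed a codeword.
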